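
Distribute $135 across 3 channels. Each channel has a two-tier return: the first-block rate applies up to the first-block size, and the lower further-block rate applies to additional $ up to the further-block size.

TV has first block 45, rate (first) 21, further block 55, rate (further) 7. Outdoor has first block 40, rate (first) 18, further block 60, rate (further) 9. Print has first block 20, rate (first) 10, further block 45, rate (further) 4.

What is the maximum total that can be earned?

2135

Rank every tier by rate: TV/tier1 21 > Outdoor/tier1 18 > Print/tier1 10 > Outdoor/tier2 9 > TV/tier2 7 > Print/tier2 4.
TV tier1 at 21: fill all 45 ; 90 left.
Outdoor/tier1 (18): +40 ; 50 left.
Print/tier1 (10): +20 ; 30 left.
Outdoor tier2 at 9: only 30 left, fill 30.
Total = 21×45 + 18×40 + 10×20 + 9×30 = 2135.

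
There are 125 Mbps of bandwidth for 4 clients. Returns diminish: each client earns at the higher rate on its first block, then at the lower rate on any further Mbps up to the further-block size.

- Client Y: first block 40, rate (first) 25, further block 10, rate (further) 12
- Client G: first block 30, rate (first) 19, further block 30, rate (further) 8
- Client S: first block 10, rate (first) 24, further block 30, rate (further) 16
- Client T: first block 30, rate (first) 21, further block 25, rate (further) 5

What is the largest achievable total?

Rank every tier by rate: Client Y/T1 25 > Client S/T1 24 > Client T/T1 21 > Client G/T1 19 > Client S/T2 16 > Client Y/T2 12 > Client G/T2 8 > Client T/T2 5.
Client Y/T1 (25): +40 → 85 left.
Fill Client S T1 block (10 at 24) → 75 left.
Client T/T1 (21): +30 → 45 left.
Client G/T1 (19): +30 → 15 left.
Client S T2 at 16: only 15 left, fill 15.
Total = 25×40 + 24×10 + 21×30 + 19×30 + 16×15 = 2680.

2680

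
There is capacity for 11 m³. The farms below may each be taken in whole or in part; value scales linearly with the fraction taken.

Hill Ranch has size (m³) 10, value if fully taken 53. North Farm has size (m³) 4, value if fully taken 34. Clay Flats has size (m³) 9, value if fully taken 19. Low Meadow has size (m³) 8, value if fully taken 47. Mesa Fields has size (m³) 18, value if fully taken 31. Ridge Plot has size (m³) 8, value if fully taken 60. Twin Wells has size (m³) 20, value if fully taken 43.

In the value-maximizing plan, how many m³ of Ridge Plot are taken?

Best value per unit of size first: North Farm 34/4≈8.5, Ridge Plot 60/8≈7.5, Low Meadow 47/8≈5.88, Hill Ranch 53/10≈5.3, Twin Wells 43/20≈2.15, Clay Flats 19/9≈2.11, Mesa Fields 31/18≈1.72.
All 4 m³ of North Farm fit (value 34) → 7 remain.
7 m³ left: a 7/8 share of Ridge Plot gives 60×7/8 = 52.5.

7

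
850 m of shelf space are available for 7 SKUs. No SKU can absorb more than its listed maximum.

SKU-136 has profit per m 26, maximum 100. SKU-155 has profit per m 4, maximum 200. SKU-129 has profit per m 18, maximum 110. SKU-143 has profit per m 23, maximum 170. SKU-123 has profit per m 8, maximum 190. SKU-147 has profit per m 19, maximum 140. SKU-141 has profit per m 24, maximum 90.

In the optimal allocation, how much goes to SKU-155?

50

Highest profit per m first: SKU-136 26 > SKU-141 24 > SKU-143 23 > SKU-147 19 > SKU-129 18 > SKU-123 8 > SKU-155 4.
SKU-136 takes 100 to reach its cap of 100 → 750 left.
Give SKU-141 90 to hit its cap of 90 → 660 left.
SKU-143: +170 to 170 (cap) → 490 left.
SKU-147: +140 to 140 (cap) → 350 left.
SKU-129: +110 to 110 (cap) → 240 left.
SKU-123 takes 190 to reach its cap of 190 → 50 left.
Only 50 left; SKU-155 takes them to reach 50.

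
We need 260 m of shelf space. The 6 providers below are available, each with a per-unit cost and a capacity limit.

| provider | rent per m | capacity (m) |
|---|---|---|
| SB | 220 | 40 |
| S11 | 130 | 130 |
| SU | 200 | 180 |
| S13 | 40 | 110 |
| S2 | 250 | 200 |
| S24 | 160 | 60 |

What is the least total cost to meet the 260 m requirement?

Fill from the cheapest provider first.
S13 at 40: take all 110 m — 150 still needed.
S11 at 130: take all 130 m — 20 still needed.
Take 20 from S24 at 160 to finish.
SU, SB, S2: unused.
Cost = 110×40 + 130×130 + 20×160 = 24500.

24500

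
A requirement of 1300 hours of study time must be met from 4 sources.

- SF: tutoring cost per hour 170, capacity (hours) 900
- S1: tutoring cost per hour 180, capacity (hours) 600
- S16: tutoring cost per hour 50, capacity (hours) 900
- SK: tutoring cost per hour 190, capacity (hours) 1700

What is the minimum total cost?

Cheapest first:
Take 900 from S16 at 50 → need 400 more.
SF (170): take the remaining 400 → done.
S1, SK: unused.
Cost = 900×50 + 400×170 = 113000.

113000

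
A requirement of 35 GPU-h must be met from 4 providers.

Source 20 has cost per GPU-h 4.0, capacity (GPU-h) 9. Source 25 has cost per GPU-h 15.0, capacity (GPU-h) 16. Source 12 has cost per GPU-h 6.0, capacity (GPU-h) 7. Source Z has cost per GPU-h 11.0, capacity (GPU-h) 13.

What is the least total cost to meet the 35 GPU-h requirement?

Cheapest first:
Source 20 (4.0): use full 9 — 26 GPU-h to go.
Source 12 (6.0): use full 7 — 19 GPU-h to go.
Source Z at 11.0: take all 13 GPU-h — 6 still needed.
Source 25 at 15.0: take 6 of its 16 — requirement met.
Cost = 9×4.0 + 7×6.0 + 13×11.0 + 6×15.0 = 311.

311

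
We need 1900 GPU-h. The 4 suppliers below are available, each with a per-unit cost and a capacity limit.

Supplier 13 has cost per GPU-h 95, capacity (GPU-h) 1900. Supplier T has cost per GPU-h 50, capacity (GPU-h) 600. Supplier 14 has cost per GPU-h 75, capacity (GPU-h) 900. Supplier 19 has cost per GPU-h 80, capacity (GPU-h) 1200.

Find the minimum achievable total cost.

129500

Fill from the cheapest supplier first.
Supplier T at 50: take all 600 GPU-h ; 1300 still needed.
Take 900 from Supplier 14 at 75 ; need 400 more.
Supplier 19 (80): take the remaining 400 ; done.
Supplier 13: unused.
Cost = 600×50 + 900×75 + 400×80 = 129500.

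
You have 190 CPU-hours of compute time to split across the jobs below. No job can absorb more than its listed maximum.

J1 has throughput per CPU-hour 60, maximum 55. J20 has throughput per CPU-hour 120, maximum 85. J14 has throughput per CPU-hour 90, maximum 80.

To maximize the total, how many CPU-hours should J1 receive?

Highest throughput per CPU-hour first: J20 120 > J14 90 > J1 60.
J20 takes 85 to reach its cap of 85 ; 105 left.
Give J14 80 to hit its cap of 80 ; 25 left.
J1 has room for 55 but only 25 remain, so it gets 25.

25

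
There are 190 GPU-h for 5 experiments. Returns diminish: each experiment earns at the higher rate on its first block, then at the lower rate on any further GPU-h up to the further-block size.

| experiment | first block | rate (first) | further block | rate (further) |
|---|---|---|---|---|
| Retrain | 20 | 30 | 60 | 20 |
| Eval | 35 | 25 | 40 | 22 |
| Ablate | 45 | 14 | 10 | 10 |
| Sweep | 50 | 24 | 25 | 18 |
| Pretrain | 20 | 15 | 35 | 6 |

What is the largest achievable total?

Order all 10 blocks by rate: Retrain/first 30 > Eval/first 25 > Sweep/first 24 > Eval/second 22 > Retrain/second 20 > Sweep/second 18 > Pretrain/first 15 > Ablate/first 14 > Ablate/second 10 > Pretrain/second 6.
Retrain/first (30): +20 → 170 left.
Fill Eval first block (35 at 25) → 135 left.
Sweep first at 24: fill all 50 → 85 left.
Eval second at 22: fill all 40 → 45 left.
Retrain/second: +45 of 60 at 20; pool empty.
Total = 30×20 + 25×35 + 24×50 + 22×40 + 20×45 = 4455.

4455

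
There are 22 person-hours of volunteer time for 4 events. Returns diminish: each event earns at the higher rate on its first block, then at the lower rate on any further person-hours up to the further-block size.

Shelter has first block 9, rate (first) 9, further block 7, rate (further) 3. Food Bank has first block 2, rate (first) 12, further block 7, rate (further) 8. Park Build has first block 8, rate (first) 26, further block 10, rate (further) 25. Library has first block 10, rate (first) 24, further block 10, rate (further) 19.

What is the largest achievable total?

554

Treat each block as its own option and order by rate: Park Build/tier1 26 > Park Build/tier2 25 > Library/tier1 24 > Library/tier2 19 > Food Bank/tier1 12 > Shelter/tier1 9 > Food Bank/tier2 8 > Shelter/tier2 3.
Park Build/tier1 (26): +8 — 14 left.
Fill Park Build tier2 block (10 at 25) — 4 left.
Library tier1 at 24: only 4 left, fill 4.
Total = 26×8 + 25×10 + 24×4 = 554.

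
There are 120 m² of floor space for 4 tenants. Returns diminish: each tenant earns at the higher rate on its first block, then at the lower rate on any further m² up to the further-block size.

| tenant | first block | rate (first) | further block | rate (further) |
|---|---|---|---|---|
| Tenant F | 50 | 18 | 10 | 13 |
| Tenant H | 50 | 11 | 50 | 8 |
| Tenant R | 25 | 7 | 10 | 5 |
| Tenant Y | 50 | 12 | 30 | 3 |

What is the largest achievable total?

Order all 8 blocks by rate: Tenant F/tier1 18 > Tenant F/tier2 13 > Tenant Y/tier1 12 > Tenant H/tier1 11 > Tenant H/tier2 8 > Tenant R/tier1 7 > Tenant R/tier2 5 > Tenant Y/tier2 3.
Fill Tenant F tier1 block (50 at 18) → 70 left.
Tenant F tier2 at 13: fill all 10 → 60 left.
Tenant Y tier1 at 12: fill all 50 → 10 left.
Tenant H/tier1: +10 of 50 at 11; pool empty.
Total = 18×50 + 13×10 + 12×50 + 11×10 = 1740.

1740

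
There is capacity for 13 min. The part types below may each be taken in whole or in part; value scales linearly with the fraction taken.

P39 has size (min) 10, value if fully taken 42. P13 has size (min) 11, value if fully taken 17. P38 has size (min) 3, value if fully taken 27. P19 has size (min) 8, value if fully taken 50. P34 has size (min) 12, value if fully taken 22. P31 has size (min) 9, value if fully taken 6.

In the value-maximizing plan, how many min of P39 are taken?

2

Rank by value-to-size ratio: P38 27/3≈9, P19 50/8≈6.25, P39 42/10≈4.2, P34 22/12≈1.83, P13 17/11≈1.55, P31 6/9≈0.667.
Take all of P38 (3 min, value 27) → 10 min left.
All 8 min of P19 fit (value 50) → 2 remain.
Only 2 min remain; take 2/10 of P39 for value 42×2/10 = 8.4.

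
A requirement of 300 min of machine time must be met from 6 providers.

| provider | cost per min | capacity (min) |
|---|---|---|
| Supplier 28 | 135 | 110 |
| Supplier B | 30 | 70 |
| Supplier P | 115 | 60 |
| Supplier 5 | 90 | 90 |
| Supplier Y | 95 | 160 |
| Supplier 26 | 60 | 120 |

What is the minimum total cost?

19300

Use providers in increasing cost order.
Supplier B (30): use full 70 ; 230 min to go.
Supplier 26 (60): use full 120 ; 110 min to go.
Supplier 5 at 90: take all 90 min ; 20 still needed.
Take 20 from Supplier Y at 95 to finish.
Supplier P, Supplier 28: unused.
Cost = 70×30 + 120×60 + 90×90 + 20×95 = 19300.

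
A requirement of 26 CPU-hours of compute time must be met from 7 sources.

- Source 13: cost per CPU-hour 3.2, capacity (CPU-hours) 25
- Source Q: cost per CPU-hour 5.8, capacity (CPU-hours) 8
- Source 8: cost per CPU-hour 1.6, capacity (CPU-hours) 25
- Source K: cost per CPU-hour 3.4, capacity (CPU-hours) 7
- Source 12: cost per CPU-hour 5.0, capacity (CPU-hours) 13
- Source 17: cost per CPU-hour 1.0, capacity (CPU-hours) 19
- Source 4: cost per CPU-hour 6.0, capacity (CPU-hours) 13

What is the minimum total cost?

Fill from the cheapest source first.
Take 19 from Source 17 at 1.0 — need 7 more.
Take 7 from Source 8 at 1.6 to finish.
Source 13, Source K, Source 12, Source Q, Source 4: unused.
Cost = 19×1.0 + 7×1.6 = 30.2.

30.2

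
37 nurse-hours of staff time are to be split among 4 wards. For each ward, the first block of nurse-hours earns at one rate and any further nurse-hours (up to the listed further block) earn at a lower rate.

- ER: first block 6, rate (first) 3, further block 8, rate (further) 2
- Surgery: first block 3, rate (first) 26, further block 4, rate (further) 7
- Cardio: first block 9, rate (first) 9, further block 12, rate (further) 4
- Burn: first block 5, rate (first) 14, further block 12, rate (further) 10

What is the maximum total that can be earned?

Order all 8 blocks by rate: Surgery/tier1 26 > Burn/tier1 14 > Burn/tier2 10 > Cardio/tier1 9 > Surgery/tier2 7 > Cardio/tier2 4 > ER/tier1 3 > ER/tier2 2.
Surgery/tier1 (26): +3 → 34 left.
Burn/tier1 (14): +5 → 29 left.
Fill Burn tier2 block (12 at 10) → 17 left.
Cardio tier1 at 9: fill all 9 → 8 left.
Surgery tier2 at 7: fill all 4 → 4 left.
Cardio/tier2: +4 of 12 at 4; pool empty.
Total = 26×3 + 14×5 + 10×12 + 9×9 + 7×4 + 4×4 = 393.

393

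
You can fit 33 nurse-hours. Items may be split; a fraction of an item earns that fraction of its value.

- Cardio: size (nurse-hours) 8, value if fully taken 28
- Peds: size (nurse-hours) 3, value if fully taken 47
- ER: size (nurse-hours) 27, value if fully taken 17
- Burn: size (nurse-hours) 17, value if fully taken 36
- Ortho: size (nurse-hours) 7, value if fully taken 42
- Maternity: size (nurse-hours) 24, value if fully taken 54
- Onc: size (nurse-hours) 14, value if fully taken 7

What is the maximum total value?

150.75

Sort by value density: Peds 47/3≈15.7, Ortho 42/7≈6, Cardio 28/8≈3.5, Maternity 54/24≈2.25, Burn 36/17≈2.12, ER 17/27≈0.63, Onc 7/14≈0.5.
Peds: take in full, 3 nurse-hours for value 47 ; 30 left.
Take all of Ortho (7 nurse-hours, value 42) ; 23 nurse-hours left.
Take all of Cardio (8 nurse-hours, value 28) ; 15 nurse-hours left.
Only 15 nurse-hours remain; take 15/24 of Maternity for value 54×15/24 = 33.75.
Total value = 150.75.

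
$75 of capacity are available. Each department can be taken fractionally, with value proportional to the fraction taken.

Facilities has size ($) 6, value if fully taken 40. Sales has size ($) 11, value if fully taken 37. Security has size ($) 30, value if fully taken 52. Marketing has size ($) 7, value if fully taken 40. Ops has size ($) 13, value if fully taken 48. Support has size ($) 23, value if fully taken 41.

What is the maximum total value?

232

Best value per unit of size first: Facilities 40/6≈6.67, Marketing 40/7≈5.71, Ops 48/13≈3.69, Sales 37/11≈3.36, Support 41/23≈1.78, Security 52/30≈1.73.
Facilities: take in full, 6 $ for value 40 — 69 left.
Marketing: take in full, 7 $ for value 40 — 62 left.
Ops: take in full, 13 $ for value 48 — 49 left.
Sales: take in full, 11 $ for value 37 — 38 left.
Take all of Support (23 $, value 41) — 15 $ left.
15 $ left: a 15/30 share of Security gives 52×15/30 = 26.
Total value = 232.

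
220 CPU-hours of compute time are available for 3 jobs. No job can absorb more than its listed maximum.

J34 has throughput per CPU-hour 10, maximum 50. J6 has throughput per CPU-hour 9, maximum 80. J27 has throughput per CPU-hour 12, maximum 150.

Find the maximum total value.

2480

Rank by throughput per CPU-hour: J27 12 > J34 10 > J6 9.
J27: +150 to 150 (cap) ; 70 left.
J34 takes 50 to reach its cap of 50 ; 20 left.
J6: +20 (room for 80) → 20. Pool exhausted.
Total = 10×50 + 9×20 + 12×150 = 2480.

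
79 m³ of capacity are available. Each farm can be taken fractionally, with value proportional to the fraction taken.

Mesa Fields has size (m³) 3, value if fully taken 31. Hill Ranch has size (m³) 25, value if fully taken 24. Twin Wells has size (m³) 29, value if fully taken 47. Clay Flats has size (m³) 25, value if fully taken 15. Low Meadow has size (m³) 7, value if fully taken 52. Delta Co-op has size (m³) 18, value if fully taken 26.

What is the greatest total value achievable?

Rank by value-to-size ratio: Mesa Fields 31/3≈10.3, Low Meadow 52/7≈7.43, Twin Wells 47/29≈1.62, Delta Co-op 26/18≈1.44, Hill Ranch 24/25≈0.96, Clay Flats 15/25≈0.6.
Take all of Mesa Fields (3 m³, value 31) — 76 m³ left.
Low Meadow: take in full, 7 m³ for value 52 — 69 left.
All 29 m³ of Twin Wells fit (value 47) — 40 remain.
Delta Co-op: take in full, 18 m³ for value 26 — 22 left.
Fill the last 22 m³ with part of Hill Ranch: 22/25 of it earns 21.12.
Total value = 177.12.

177.12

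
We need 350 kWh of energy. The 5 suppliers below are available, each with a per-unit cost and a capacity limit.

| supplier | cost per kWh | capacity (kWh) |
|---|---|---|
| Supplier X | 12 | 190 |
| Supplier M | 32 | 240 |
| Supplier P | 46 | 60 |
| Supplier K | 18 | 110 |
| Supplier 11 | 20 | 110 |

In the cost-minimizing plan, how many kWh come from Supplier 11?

50

Use suppliers in increasing cost order.
Supplier X (12): use full 190 — 160 kWh to go.
Supplier K (18): use full 110 — 50 kWh to go.
Supplier 11 at 20: take 50 of its 110 — requirement met.
Supplier M, Supplier P: unused.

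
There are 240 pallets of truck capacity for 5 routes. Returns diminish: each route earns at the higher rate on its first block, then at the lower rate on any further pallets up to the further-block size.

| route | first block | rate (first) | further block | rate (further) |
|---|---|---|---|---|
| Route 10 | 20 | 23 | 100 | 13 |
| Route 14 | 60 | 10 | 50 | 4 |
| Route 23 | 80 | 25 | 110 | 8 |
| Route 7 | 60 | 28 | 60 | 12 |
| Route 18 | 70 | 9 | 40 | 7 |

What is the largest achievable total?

Treat each block as its own option and order by rate: Route 7/tier1 28 > Route 23/tier1 25 > Route 10/tier1 23 > Route 10/tier2 13 > Route 7/tier2 12 > Route 14/tier1 10 > Route 18/tier1 9 > Route 23/tier2 8 > Route 18/tier2 7 > Route 14/tier2 4.
Route 7/tier1 (28): +60 ; 180 left.
Fill Route 23 tier1 block (80 at 25) ; 100 left.
Fill Route 10 tier1 block (20 at 23) ; 80 left.
Route 10/tier2: +80 of 100 at 13; pool empty.
Total = 28×60 + 25×80 + 23×20 + 13×80 = 5180.

5180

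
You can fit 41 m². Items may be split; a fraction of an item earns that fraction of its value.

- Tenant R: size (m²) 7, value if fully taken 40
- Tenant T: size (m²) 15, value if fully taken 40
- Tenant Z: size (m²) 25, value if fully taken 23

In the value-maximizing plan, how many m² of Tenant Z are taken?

19

Best value per unit of size first: Tenant R 40/7≈5.71, Tenant T 40/15≈2.67, Tenant Z 23/25≈0.92.
All 7 m² of Tenant R fit (value 40) ; 34 remain.
All 15 m² of Tenant T fit (value 40) ; 19 remain.
Fill the last 19 m² with part of Tenant Z: 19/25 of it earns 17.48.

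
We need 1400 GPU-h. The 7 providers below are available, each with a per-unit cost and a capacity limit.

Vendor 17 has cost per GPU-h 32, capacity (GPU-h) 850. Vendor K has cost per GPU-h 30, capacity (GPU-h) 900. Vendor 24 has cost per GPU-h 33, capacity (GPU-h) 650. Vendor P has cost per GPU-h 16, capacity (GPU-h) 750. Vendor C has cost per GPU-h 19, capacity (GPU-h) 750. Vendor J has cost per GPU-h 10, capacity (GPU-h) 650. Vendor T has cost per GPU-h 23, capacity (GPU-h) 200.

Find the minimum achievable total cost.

Cheapest first:
Vendor J (10): use full 650 ; 750 GPU-h to go.
Vendor P at 16: take all 750 GPU-h ; 0 still needed.
Vendor C, Vendor T, Vendor K, Vendor 17, Vendor 24: unused.
Cost = 650×10 + 750×16 = 18500.

18500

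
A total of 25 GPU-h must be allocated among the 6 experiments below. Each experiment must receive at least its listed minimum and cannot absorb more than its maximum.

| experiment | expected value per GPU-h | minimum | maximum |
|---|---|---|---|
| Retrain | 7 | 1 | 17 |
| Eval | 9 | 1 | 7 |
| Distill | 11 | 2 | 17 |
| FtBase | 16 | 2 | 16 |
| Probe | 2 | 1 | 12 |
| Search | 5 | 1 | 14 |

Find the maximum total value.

334

Meeting every minimum uses 1+1+2+2+1+1 = 8 GPU-h, leaving 17.
Highest expected value per GPU-h first: FtBase 16 > Distill 11 > Eval 9 > Retrain 7 > Search 5 > Probe 2.
FtBase: +14 to 16 (cap) → 3 left.
Distill: +3 (room for 15) → 5. Pool exhausted.
Total = 7×1 + 9×1 + 11×5 + 16×16 + 2×1 + 5×1 = 334.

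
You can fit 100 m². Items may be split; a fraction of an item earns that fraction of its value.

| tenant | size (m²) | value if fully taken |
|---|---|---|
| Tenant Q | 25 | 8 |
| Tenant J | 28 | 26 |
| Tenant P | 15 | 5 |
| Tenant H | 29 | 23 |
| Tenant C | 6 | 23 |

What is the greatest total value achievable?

84.04

Best value per unit of size first: Tenant C 23/6≈3.83, Tenant J 26/28≈0.929, Tenant H 23/29≈0.793, Tenant P 5/15≈0.333, Tenant Q 8/25≈0.32.
Take all of Tenant C (6 m², value 23) — 94 m² left.
Tenant J: take in full, 28 m² for value 26 — 66 left.
All 29 m² of Tenant H fit (value 23) — 37 remain.
Tenant P: take in full, 15 m² for value 5 — 22 left.
22 m² left: a 22/25 share of Tenant Q gives 8×22/25 = 7.04.
Total value = 84.04.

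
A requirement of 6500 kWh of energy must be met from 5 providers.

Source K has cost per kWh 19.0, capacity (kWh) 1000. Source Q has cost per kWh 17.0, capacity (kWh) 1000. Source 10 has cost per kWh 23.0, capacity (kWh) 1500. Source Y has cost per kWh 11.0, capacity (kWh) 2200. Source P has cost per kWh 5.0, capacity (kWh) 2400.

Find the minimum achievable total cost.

Cheapest first:
Source P (5.0): use full 2400 → 4100 kWh to go.
Source Y at 11.0: take all 2200 kWh → 1900 still needed.
Source Q at 17.0: take all 1000 kWh → 900 still needed.
Source K (19.0): take the remaining 900 → done.
Source 10: unused.
Cost = 2400×5.0 + 2200×11.0 + 1000×17.0 + 900×19.0 = 70300.

70300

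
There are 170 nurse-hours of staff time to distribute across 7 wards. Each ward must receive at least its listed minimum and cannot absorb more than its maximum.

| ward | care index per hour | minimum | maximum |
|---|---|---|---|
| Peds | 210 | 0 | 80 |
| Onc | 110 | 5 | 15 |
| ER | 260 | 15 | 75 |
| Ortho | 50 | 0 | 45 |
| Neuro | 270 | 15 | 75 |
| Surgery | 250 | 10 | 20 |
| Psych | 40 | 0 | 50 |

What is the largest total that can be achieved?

Meeting every minimum uses 0+5+15+0+15+10+0 = 45 nurse-hours, leaving 125.
Order the wards by care index per hour: Neuro 270 > ER 260 > Surgery 250 > Peds 210 > Onc 110 > Ortho 50 > Psych 40.
Give Neuro 60 more to hit its cap of 75 ; 65 left.
Give ER 60 more to hit its cap of 75 ; 5 left.
Surgery has room for 10 more but only 5 remain, so it gets 15.
Total = 110×5 + 260×75 + 270×75 + 250×15 = 44050.

44050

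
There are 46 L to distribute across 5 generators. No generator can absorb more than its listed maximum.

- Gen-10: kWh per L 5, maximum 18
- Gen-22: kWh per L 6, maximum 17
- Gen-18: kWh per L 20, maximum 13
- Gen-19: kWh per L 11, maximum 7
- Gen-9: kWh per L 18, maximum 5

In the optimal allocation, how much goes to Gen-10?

4

Order the generators by kWh per L: Gen-18 20 > Gen-9 18 > Gen-19 11 > Gen-22 6 > Gen-10 5.
Gen-18: +13 to 13 (cap) → 33 left.
Give Gen-9 5 to hit its cap of 5 → 28 left.
Gen-19: +7 to 7 (cap) → 21 left.
Gen-22 takes 17 to reach its cap of 17 → 4 left.
Gen-10 has room for 18 but only 4 remain, so it gets 4.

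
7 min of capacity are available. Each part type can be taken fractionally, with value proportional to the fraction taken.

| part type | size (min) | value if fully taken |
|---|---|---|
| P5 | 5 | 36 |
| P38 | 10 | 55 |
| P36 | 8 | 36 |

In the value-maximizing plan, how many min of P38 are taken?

Best value per unit of size first: P5 36/5≈7.2, P38 55/10≈5.5, P36 36/8≈4.5.
All 5 min of P5 fit (value 36) ; 2 remain.
Only 2 min remain; take 2/10 of P38 for value 55×2/10 = 11.

2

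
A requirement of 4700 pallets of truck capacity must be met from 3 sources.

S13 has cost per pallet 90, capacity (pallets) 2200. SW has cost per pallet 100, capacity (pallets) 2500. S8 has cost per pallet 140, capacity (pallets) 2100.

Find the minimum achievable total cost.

Cheapest first:
S13 (90): use full 2200 — 2500 pallets to go.
SW at 100: take all 2500 pallets — 0 still needed.
S8: unused.
Cost = 2200×90 + 2500×100 = 448000.

448000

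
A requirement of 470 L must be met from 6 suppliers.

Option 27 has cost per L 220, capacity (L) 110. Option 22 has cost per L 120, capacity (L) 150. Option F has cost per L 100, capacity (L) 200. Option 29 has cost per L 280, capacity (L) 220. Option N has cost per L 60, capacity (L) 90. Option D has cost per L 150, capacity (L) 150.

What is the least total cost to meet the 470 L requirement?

47900

Fill from the cheapest supplier first.
Option N at 60: take all 90 L ; 380 still needed.
Option F (100): use full 200 ; 180 L to go.
Take 150 from Option 22 at 120 ; need 30 more.
Take 30 from Option D at 150 to finish.
Option 27, Option 29: unused.
Cost = 90×60 + 200×100 + 150×120 + 30×150 = 47900.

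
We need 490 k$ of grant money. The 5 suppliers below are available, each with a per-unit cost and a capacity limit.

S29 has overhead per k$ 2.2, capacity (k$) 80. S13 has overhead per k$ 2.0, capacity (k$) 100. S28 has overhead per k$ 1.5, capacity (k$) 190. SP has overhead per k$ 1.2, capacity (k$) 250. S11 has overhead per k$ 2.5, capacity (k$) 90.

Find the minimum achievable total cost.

685

Fill from the cheapest supplier first.
Take 250 from SP at 1.2 ; need 240 more.
S28 at 1.5: take all 190 k$ ; 50 still needed.
S13 at 2.0: take 50 of its 100 ; requirement met.
S29, S11: unused.
Cost = 250×1.2 + 190×1.5 + 50×2.0 = 685.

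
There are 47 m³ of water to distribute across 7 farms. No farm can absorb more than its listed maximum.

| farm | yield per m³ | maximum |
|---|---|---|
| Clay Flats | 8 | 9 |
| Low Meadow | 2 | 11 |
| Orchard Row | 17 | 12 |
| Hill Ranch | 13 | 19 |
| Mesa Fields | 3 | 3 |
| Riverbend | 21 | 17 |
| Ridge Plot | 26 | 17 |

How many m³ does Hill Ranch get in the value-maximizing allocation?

1

Rank by yield per m³: Ridge Plot 26 > Riverbend 21 > Orchard Row 17 > Hill Ranch 13 > Clay Flats 8 > Mesa Fields 3 > Low Meadow 2.
Ridge Plot: +17 to 17 (cap) ; 30 left.
Riverbend takes 17 to reach its cap of 17 ; 13 left.
Give Orchard Row 12 to hit its cap of 12 ; 1 left.
Hill Ranch: +1 (room for 19) → 1. Pool exhausted.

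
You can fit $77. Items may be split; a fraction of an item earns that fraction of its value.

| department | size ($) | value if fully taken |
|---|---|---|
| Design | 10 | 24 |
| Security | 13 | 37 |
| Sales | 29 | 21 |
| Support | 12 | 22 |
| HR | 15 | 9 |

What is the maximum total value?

111.8

Best value per unit of size first: Security 37/13≈2.85, Design 24/10≈2.4, Support 22/12≈1.83, Sales 21/29≈0.724, HR 9/15≈0.6.
Security: take in full, 13 $ for value 37 — 64 left.
All 10 $ of Design fit (value 24) — 54 remain.
All 12 $ of Support fit (value 22) — 42 remain.
Take all of Sales (29 $, value 21) — 13 $ left.
Only 13 $ remain; take 13/15 of HR for value 9×13/15 = 7.8.
Total value = 111.8.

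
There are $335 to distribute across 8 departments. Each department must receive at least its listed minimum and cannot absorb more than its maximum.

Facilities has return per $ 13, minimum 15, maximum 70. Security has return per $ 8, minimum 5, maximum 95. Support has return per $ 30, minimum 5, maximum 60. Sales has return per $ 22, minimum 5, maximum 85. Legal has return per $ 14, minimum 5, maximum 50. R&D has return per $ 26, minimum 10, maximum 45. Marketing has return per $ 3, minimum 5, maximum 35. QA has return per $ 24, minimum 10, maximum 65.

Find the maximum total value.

7415

Meeting every minimum uses 15+5+5+5+5+10+5+10 = 60 $, leaving 275.
Rank by return per $: Support 30 > R&D 26 > QA 24 > Sales 22 > Legal 14 > Facilities 13 > Security 8 > Marketing 3.
Support takes 55 more to reach its cap of 60 → 220 left.
R&D: +35 to 45 (cap) → 185 left.
Give QA 55 more to hit its cap of 65 → 130 left.
Sales takes 80 more to reach its cap of 85 → 50 left.
Legal takes 45 more to reach its cap of 50 → 5 left.
Facilities: +5 (room for 55) → 20. Pool exhausted.
Total = 13×20 + 8×5 + 30×60 + 22×85 + 14×50 + 26×45 + 3×5 + 24×65 = 7415.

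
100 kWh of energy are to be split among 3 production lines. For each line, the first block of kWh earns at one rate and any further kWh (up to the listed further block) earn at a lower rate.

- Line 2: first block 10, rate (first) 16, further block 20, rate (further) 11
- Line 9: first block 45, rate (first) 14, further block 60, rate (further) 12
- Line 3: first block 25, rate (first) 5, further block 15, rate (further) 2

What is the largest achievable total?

Order all 6 blocks by rate: Line 2/T1 16 > Line 9/T1 14 > Line 9/T2 12 > Line 2/T2 11 > Line 3/T1 5 > Line 3/T2 2.
Line 2 T1 at 16: fill all 10 ; 90 left.
Line 9 T1 at 14: fill all 45 ; 45 left.
Line 9/T2: +45 of 60 at 12; pool empty.
Total = 16×10 + 14×45 + 12×45 = 1330.

1330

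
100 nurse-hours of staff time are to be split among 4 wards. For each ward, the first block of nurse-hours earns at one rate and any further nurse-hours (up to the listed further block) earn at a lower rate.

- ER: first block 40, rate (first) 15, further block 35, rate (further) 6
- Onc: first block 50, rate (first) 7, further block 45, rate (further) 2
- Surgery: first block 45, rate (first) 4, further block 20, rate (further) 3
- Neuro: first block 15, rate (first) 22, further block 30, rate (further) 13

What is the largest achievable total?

Treat each block as its own option and order by rate: Neuro/T1 22 > ER/T1 15 > Neuro/T2 13 > Onc/T1 7 > ER/T2 6 > Surgery/T1 4 > Surgery/T2 3 > Onc/T2 2.
Fill Neuro T1 block (15 at 22) → 85 left.
ER T1 at 15: fill all 40 → 45 left.
Neuro/T2 (13): +30 → 15 left.
15 remain; put them into Onc T1 at 7.
Total = 22×15 + 15×40 + 13×30 + 7×15 = 1425.

1425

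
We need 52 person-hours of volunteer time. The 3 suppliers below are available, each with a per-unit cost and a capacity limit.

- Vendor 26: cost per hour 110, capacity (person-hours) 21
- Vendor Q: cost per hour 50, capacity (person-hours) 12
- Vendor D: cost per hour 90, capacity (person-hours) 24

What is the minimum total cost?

Cheapest first:
Vendor Q at 50: take all 12 person-hours → 40 still needed.
Vendor D (90): use full 24 → 16 person-hours to go.
Take 16 from Vendor 26 at 110 to finish.
Cost = 12×50 + 24×90 + 16×110 = 4520.

4520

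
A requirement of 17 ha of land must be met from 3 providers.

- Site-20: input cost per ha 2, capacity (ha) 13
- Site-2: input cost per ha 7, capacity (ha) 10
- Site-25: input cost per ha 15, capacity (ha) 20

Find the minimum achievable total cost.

54

Cheapest first:
Take 13 from Site-20 at 2 → need 4 more.
Site-2 (7): take the remaining 4 → done.
Site-25: unused.
Cost = 13×2 + 4×7 = 54.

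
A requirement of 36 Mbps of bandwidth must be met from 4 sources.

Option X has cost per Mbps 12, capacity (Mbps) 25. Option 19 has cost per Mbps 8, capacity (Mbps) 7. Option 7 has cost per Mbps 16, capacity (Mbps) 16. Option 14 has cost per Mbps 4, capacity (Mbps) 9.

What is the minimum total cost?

Fill from the cheapest source first.
Option 14 (4): use full 9 — 27 Mbps to go.
Option 19 at 8: take all 7 Mbps — 20 still needed.
Take 20 from Option X at 12 to finish.
Option 7: unused.
Cost = 9×4 + 7×8 + 20×12 = 332.

332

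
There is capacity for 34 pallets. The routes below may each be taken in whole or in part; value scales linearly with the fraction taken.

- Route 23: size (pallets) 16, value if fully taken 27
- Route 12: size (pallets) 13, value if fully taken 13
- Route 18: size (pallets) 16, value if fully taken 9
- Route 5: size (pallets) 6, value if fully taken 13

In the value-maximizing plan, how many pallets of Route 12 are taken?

Best value per unit of size first: Route 5 13/6≈2.17, Route 23 27/16≈1.69, Route 12 13/13≈1, Route 18 9/16≈0.562.
All 6 pallets of Route 5 fit (value 13) → 28 remain.
Take all of Route 23 (16 pallets, value 27) → 12 pallets left.
Only 12 pallets remain; take 12/13 of Route 12 for value 13×12/13 = 12.

12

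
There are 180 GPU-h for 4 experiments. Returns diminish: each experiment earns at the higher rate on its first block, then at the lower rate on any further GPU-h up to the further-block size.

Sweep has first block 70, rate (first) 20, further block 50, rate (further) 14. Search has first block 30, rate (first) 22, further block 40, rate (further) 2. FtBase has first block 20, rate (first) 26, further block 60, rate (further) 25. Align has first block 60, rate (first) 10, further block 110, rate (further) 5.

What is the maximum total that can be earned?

4080

Order all 8 blocks by rate: FtBase/first 26 > FtBase/second 25 > Search/first 22 > Sweep/first 20 > Sweep/second 14 > Align/first 10 > Align/second 5 > Search/second 2.
Fill FtBase first block (20 at 26) → 160 left.
Fill FtBase second block (60 at 25) → 100 left.
Search/first (22): +30 → 70 left.
Sweep first at 20: fill all 70 → 0 left.
Total = 26×20 + 25×60 + 22×30 + 20×70 = 4080.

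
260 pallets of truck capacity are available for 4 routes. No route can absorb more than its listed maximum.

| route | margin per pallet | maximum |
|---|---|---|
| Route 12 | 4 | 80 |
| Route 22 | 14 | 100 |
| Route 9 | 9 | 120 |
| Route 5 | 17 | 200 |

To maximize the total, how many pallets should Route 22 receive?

60

Highest margin per pallet first: Route 5 17 > Route 22 14 > Route 9 9 > Route 12 4.
Route 5 takes 200 to reach its cap of 200 — 60 left.
Only 60 left; Route 22 takes them to reach 60.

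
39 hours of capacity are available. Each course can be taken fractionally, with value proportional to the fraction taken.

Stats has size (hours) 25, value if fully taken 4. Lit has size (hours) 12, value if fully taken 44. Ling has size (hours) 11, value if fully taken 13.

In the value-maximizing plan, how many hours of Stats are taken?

16

Rank by value-to-size ratio: Lit 44/12≈3.67, Ling 13/11≈1.18, Stats 4/25≈0.16.
Lit: take in full, 12 hours for value 44 ; 27 left.
Ling: take in full, 11 hours for value 13 ; 16 left.
Fill the last 16 hours with part of Stats: 16/25 of it earns 2.56.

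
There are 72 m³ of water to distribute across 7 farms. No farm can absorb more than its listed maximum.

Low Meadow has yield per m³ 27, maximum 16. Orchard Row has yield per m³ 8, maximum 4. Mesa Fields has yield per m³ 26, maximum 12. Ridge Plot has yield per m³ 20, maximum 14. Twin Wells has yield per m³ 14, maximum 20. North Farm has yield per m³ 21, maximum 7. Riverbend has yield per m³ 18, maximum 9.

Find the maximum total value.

1529

Order the farms by yield per m³: Low Meadow 27 > Mesa Fields 26 > North Farm 21 > Ridge Plot 20 > Riverbend 18 > Twin Wells 14 > Orchard Row 8.
Low Meadow: +16 to 16 (cap) — 56 left.
Give Mesa Fields 12 to hit its cap of 12 — 44 left.
Give North Farm 7 to hit its cap of 7 — 37 left.
Ridge Plot takes 14 to reach its cap of 14 — 23 left.
Riverbend: +9 to 9 (cap) — 14 left.
Twin Wells has room for 20 but only 14 remain, so it gets 14.
Total = 27×16 + 26×12 + 20×14 + 14×14 + 21×7 + 18×9 = 1529.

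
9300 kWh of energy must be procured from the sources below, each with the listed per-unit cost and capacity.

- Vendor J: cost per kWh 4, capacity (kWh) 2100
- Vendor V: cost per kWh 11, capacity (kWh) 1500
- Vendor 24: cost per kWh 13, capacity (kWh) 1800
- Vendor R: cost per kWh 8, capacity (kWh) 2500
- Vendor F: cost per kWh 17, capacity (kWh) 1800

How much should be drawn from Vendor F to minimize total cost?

1400

Cheapest first:
Vendor J (4): use full 2100 ; 7200 kWh to go.
Vendor R at 8: take all 2500 kWh ; 4700 still needed.
Take 1500 from Vendor V at 11 ; need 3200 more.
Vendor 24 (13): use full 1800 ; 1400 kWh to go.
Vendor F (17): take the remaining 1400 ; done.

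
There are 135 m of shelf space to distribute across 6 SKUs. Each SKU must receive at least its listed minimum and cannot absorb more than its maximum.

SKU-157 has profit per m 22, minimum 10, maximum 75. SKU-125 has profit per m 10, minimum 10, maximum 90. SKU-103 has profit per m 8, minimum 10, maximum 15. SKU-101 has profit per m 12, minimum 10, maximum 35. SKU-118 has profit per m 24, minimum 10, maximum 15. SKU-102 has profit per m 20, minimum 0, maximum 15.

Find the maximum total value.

Meeting every minimum uses 10+10+10+10+10+0 = 50 m, leaving 85.
Order the SKUs by profit per m: SKU-118 24 > SKU-157 22 > SKU-102 20 > SKU-101 12 > SKU-125 10 > SKU-103 8.
SKU-118 takes 5 more to reach its cap of 15 — 80 left.
SKU-157: +65 to 75 (cap) — 15 left.
Give SKU-102 15 more to hit its cap of 15 — 0 left.
Total = 22×75 + 10×10 + 8×10 + 12×10 + 24×15 + 20×15 = 2610.

2610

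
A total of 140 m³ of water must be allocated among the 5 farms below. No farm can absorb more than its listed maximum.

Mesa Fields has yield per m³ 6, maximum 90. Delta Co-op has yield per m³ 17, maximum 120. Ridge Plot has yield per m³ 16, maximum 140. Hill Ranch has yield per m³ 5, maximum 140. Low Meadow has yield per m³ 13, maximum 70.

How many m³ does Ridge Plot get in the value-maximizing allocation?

Order the farms by yield per m³: Delta Co-op 17 > Ridge Plot 16 > Low Meadow 13 > Mesa Fields 6 > Hill Ranch 5.
Delta Co-op takes 120 to reach its cap of 120 → 20 left.
Only 20 left; Ridge Plot takes them to reach 20.

20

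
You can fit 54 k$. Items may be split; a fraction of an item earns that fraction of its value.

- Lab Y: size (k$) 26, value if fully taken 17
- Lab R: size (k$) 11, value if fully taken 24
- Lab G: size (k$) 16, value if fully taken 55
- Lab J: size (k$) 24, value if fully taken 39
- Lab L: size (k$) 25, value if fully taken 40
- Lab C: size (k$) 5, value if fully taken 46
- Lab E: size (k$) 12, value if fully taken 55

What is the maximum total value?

Sort by value density: Lab C 46/5≈9.2, Lab E 55/12≈4.58, Lab G 55/16≈3.44, Lab R 24/11≈2.18, Lab J 39/24≈1.62, Lab L 40/25≈1.6, Lab Y 17/26≈0.654.
Take all of Lab C (5 k$, value 46) → 49 k$ left.
Take all of Lab E (12 k$, value 55) → 37 k$ left.
Take all of Lab G (16 k$, value 55) → 21 k$ left.
Take all of Lab R (11 k$, value 24) → 10 k$ left.
10 k$ left: a 10/24 share of Lab J gives 39×10/24 = 16.25.
Total value = 196.25.

196.25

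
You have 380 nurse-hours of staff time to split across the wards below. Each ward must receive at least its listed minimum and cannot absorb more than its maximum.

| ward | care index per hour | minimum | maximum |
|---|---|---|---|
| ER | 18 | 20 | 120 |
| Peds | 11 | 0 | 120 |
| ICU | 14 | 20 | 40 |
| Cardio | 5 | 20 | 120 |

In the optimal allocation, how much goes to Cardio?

100

Meeting every minimum uses 20+0+20+20 = 60 nurse-hours, leaving 320.
Rank by care index per hour: ER 18 > ICU 14 > Peds 11 > Cardio 5.
ER takes 100 more to reach its cap of 120 → 220 left.
ICU takes 20 more to reach its cap of 40 → 200 left.
Give Peds 120 more to hit its cap of 120 → 80 left.
Cardio has room for 100 more but only 80 remain, so it gets 100.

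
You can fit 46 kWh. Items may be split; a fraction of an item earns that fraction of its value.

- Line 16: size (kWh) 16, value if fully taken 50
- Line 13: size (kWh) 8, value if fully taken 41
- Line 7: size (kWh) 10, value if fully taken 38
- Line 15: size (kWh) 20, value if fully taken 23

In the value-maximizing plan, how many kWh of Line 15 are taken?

Best value per unit of size first: Line 13 41/8≈5.12, Line 7 38/10≈3.8, Line 16 50/16≈3.12, Line 15 23/20≈1.15.
All 8 kWh of Line 13 fit (value 41) — 38 remain.
Take all of Line 7 (10 kWh, value 38) — 28 kWh left.
Line 16: take in full, 16 kWh for value 50 — 12 left.
Only 12 kWh remain; take 12/20 of Line 15 for value 23×12/20 = 13.8.

12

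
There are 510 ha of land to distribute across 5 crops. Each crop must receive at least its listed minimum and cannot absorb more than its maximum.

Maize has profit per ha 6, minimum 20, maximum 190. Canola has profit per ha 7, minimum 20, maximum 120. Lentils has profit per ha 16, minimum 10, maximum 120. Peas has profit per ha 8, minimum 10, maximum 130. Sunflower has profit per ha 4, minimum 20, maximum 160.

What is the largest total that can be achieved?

4600

Meeting every minimum uses 20+20+10+10+20 = 80 ha, leaving 430.
Order the crops by profit per ha: Lentils 16 > Peas 8 > Canola 7 > Maize 6 > Sunflower 4.
Give Lentils 110 more to hit its cap of 120 — 320 left.
Peas takes 120 more to reach its cap of 130 — 200 left.
Canola: +100 to 120 (cap) — 100 left.
Only 100 left; Maize takes them to reach 120.
Total = 6×120 + 7×120 + 16×120 + 8×130 + 4×20 = 4600.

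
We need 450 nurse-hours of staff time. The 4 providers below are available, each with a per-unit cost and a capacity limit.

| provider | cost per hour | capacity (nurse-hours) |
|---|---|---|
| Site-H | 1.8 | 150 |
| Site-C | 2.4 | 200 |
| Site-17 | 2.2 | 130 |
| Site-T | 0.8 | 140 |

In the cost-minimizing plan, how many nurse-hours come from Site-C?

Cheapest first:
Site-T (0.8): use full 140 ; 310 nurse-hours to go.
Site-H at 1.8: take all 150 nurse-hours ; 160 still needed.
Site-17 at 2.2: take all 130 nurse-hours ; 30 still needed.
Take 30 from Site-C at 2.4 to finish.

30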